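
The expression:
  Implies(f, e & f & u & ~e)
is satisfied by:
  {f: False}


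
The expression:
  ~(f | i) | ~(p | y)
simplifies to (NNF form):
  (~f | ~p) & (~f | ~y) & (~i | ~p) & (~i | ~y)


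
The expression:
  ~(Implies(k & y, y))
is never true.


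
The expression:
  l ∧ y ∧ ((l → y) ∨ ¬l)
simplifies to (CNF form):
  l ∧ y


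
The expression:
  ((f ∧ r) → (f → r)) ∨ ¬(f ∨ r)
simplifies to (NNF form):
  True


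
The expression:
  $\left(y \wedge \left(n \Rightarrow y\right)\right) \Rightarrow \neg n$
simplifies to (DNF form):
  $\neg n \vee \neg y$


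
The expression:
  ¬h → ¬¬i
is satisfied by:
  {i: True, h: True}
  {i: True, h: False}
  {h: True, i: False}


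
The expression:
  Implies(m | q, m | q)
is always true.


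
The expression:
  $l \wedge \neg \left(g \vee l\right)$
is never true.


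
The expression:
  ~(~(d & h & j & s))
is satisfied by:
  {h: True, j: True, s: True, d: True}


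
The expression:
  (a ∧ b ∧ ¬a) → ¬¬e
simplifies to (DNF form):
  True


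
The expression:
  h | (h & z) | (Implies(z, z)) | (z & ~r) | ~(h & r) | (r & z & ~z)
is always true.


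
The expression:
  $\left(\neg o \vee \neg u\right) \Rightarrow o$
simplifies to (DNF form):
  $o$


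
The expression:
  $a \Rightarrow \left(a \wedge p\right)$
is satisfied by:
  {p: True, a: False}
  {a: False, p: False}
  {a: True, p: True}


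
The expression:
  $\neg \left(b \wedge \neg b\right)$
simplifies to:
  $\text{True}$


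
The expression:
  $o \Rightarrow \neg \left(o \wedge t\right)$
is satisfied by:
  {o: False, t: False}
  {t: True, o: False}
  {o: True, t: False}


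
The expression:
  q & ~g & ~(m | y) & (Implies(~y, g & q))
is never true.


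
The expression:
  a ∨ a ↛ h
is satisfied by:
  {a: True}


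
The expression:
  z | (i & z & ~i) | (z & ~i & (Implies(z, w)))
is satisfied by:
  {z: True}


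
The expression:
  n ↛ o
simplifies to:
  n ∧ ¬o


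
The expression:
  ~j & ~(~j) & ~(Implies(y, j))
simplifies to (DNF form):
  False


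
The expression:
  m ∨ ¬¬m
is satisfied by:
  {m: True}


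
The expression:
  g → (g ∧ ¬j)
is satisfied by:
  {g: False, j: False}
  {j: True, g: False}
  {g: True, j: False}


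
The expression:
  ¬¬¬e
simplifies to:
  ¬e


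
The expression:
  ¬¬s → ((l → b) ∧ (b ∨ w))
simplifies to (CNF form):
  (b ∨ w ∨ ¬s) ∧ (b ∨ ¬l ∨ ¬s)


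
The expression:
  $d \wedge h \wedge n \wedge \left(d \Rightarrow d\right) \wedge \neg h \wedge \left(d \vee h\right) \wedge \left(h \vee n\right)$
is never true.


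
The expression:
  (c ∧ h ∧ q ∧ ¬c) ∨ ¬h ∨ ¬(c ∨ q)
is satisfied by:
  {c: False, h: False, q: False}
  {q: True, c: False, h: False}
  {c: True, q: False, h: False}
  {q: True, c: True, h: False}
  {h: True, q: False, c: False}


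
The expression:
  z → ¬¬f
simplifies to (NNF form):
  f ∨ ¬z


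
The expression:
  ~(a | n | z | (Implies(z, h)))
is never true.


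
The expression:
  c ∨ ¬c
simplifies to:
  True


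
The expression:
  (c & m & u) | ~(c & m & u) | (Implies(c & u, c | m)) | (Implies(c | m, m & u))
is always true.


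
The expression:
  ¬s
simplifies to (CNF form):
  ¬s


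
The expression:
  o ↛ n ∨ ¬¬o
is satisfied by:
  {o: True}


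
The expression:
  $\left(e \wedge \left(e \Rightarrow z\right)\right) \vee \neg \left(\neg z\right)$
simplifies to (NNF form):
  $z$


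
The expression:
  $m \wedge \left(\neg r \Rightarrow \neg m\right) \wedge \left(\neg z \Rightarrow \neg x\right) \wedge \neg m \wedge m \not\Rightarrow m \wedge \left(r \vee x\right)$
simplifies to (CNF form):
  $\text{False}$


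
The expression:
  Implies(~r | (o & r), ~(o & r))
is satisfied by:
  {o: False, r: False}
  {r: True, o: False}
  {o: True, r: False}


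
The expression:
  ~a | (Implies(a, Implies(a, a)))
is always true.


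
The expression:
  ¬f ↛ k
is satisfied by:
  {k: True, f: False}
  {f: False, k: False}
  {f: True, k: True}


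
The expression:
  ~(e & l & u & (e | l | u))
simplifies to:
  ~e | ~l | ~u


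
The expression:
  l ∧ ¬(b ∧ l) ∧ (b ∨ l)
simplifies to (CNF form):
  l ∧ ¬b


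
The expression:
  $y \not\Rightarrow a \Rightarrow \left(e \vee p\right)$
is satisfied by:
  {a: True, e: True, p: True, y: False}
  {a: True, e: True, p: False, y: False}
  {a: True, p: True, e: False, y: False}
  {a: True, p: False, e: False, y: False}
  {e: True, p: True, a: False, y: False}
  {e: True, a: False, p: False, y: False}
  {e: False, p: True, a: False, y: False}
  {e: False, a: False, p: False, y: False}
  {a: True, y: True, e: True, p: True}
  {a: True, y: True, e: True, p: False}
  {a: True, y: True, p: True, e: False}
  {a: True, y: True, p: False, e: False}
  {y: True, e: True, p: True, a: False}
  {y: True, e: True, p: False, a: False}
  {y: True, p: True, e: False, a: False}


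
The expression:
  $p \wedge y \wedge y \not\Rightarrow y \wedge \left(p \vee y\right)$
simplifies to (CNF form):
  $\text{False}$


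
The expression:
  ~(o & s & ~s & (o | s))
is always true.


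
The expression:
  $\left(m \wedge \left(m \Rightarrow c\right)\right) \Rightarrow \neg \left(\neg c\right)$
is always true.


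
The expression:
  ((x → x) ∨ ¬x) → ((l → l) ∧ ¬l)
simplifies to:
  ¬l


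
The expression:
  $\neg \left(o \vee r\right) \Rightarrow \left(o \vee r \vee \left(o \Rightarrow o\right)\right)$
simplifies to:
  $\text{True}$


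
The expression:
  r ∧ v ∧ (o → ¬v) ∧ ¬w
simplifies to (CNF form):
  r ∧ v ∧ ¬o ∧ ¬w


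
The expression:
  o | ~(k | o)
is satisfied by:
  {o: True, k: False}
  {k: False, o: False}
  {k: True, o: True}


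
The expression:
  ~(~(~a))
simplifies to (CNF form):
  ~a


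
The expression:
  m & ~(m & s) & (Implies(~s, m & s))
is never true.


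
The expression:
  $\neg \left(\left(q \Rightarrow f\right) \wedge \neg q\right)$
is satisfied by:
  {q: True}


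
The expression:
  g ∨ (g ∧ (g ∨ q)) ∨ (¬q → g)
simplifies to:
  g ∨ q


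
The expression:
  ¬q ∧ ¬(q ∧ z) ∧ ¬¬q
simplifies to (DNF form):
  False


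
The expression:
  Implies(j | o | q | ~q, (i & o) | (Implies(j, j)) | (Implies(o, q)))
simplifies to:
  True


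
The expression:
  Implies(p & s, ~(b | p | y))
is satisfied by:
  {s: False, p: False}
  {p: True, s: False}
  {s: True, p: False}


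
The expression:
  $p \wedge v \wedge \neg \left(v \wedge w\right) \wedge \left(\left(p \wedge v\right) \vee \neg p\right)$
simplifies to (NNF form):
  $p \wedge v \wedge \neg w$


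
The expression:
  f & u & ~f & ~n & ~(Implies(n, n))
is never true.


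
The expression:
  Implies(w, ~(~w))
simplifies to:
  True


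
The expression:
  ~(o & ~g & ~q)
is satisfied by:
  {q: True, g: True, o: False}
  {q: True, o: False, g: False}
  {g: True, o: False, q: False}
  {g: False, o: False, q: False}
  {q: True, g: True, o: True}
  {q: True, o: True, g: False}
  {g: True, o: True, q: False}


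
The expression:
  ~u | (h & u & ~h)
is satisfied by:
  {u: False}


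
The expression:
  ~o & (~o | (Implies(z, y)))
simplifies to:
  ~o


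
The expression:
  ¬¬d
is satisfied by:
  {d: True}


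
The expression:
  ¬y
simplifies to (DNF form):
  ¬y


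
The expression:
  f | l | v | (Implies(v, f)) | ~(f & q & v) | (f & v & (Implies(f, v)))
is always true.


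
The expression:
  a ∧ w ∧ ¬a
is never true.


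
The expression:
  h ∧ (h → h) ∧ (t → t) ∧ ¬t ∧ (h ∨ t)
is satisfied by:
  {h: True, t: False}


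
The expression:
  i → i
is always true.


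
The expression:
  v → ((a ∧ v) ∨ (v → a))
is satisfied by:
  {a: True, v: False}
  {v: False, a: False}
  {v: True, a: True}


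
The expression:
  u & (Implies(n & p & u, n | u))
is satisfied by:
  {u: True}


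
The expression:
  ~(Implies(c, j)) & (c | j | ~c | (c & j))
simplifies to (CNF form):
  c & ~j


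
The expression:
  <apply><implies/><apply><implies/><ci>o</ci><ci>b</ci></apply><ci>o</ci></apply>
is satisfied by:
  {o: True}


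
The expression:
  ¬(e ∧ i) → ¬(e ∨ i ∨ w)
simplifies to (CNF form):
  (e ∨ ¬i) ∧ (e ∨ ¬w) ∧ (i ∨ ¬e)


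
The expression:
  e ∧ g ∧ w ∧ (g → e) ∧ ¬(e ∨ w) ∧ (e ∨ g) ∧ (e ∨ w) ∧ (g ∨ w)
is never true.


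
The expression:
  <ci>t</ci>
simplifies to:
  <ci>t</ci>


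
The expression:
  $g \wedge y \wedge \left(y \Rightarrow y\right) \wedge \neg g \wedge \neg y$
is never true.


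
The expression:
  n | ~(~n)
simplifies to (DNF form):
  n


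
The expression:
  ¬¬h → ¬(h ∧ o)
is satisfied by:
  {h: False, o: False}
  {o: True, h: False}
  {h: True, o: False}


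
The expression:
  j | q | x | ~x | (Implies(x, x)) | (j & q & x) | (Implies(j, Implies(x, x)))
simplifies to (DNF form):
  True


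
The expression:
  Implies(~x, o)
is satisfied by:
  {x: True, o: True}
  {x: True, o: False}
  {o: True, x: False}


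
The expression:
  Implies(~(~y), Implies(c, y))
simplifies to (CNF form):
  True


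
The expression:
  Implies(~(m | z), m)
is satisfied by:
  {z: True, m: True}
  {z: True, m: False}
  {m: True, z: False}


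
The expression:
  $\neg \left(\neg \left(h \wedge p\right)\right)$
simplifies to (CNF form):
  $h \wedge p$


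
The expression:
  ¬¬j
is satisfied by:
  {j: True}


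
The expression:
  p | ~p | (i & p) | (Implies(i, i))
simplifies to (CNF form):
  True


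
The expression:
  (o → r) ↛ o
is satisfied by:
  {o: False}


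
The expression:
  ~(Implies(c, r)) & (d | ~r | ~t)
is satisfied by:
  {c: True, r: False}


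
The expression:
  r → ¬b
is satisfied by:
  {b: False, r: False}
  {r: True, b: False}
  {b: True, r: False}


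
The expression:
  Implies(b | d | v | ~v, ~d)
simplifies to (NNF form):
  ~d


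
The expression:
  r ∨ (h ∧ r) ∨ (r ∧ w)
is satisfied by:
  {r: True}


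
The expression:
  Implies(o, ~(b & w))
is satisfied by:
  {w: False, o: False, b: False}
  {b: True, w: False, o: False}
  {o: True, w: False, b: False}
  {b: True, o: True, w: False}
  {w: True, b: False, o: False}
  {b: True, w: True, o: False}
  {o: True, w: True, b: False}


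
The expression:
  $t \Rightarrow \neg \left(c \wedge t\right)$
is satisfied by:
  {c: False, t: False}
  {t: True, c: False}
  {c: True, t: False}


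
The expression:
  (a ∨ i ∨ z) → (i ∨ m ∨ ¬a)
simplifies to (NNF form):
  i ∨ m ∨ ¬a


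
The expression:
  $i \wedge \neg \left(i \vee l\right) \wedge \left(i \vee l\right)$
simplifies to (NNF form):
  $\text{False}$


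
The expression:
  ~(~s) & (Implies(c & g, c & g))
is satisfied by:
  {s: True}


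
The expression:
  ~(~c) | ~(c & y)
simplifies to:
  True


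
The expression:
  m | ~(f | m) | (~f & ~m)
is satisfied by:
  {m: True, f: False}
  {f: False, m: False}
  {f: True, m: True}


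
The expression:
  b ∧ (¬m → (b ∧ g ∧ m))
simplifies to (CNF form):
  b ∧ m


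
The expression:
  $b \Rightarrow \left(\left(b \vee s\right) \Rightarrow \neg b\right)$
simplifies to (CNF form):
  $\neg b$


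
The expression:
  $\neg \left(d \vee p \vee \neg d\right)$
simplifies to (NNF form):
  $\text{False}$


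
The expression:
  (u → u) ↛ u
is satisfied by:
  {u: False}


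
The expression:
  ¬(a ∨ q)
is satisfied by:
  {q: False, a: False}


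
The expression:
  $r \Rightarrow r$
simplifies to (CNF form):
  $\text{True}$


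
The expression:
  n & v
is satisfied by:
  {n: True, v: True}


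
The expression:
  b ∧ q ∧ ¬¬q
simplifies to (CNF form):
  b ∧ q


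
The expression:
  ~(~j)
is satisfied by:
  {j: True}


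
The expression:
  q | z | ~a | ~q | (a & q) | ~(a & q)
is always true.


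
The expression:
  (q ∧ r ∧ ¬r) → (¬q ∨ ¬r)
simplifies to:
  True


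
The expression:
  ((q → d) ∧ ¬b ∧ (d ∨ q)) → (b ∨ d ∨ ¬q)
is always true.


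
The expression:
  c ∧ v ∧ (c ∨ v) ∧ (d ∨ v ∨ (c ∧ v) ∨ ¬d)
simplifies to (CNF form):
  c ∧ v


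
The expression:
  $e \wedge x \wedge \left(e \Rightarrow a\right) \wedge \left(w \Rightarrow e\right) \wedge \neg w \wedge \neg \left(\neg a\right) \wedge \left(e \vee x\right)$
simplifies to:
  $a \wedge e \wedge x \wedge \neg w$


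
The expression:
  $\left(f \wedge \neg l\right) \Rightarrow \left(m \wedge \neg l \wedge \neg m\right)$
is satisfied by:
  {l: True, f: False}
  {f: False, l: False}
  {f: True, l: True}


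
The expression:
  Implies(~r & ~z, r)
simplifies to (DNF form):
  r | z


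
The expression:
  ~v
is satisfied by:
  {v: False}


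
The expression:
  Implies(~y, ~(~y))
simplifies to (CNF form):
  y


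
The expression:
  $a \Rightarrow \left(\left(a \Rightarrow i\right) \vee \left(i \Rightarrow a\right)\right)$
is always true.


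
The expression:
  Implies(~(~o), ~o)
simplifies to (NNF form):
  ~o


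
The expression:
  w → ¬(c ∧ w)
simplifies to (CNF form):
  ¬c ∨ ¬w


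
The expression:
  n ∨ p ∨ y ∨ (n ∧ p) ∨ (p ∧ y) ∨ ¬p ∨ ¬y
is always true.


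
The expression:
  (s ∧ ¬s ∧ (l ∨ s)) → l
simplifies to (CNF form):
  True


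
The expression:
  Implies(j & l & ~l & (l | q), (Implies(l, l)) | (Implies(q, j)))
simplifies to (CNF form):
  True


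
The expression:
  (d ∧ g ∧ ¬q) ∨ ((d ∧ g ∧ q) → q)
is always true.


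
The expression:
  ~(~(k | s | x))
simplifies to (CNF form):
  k | s | x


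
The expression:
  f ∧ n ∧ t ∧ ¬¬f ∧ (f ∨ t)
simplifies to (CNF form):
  f ∧ n ∧ t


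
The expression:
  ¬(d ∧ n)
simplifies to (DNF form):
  ¬d ∨ ¬n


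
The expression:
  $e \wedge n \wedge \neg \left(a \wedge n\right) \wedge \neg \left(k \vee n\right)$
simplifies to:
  $\text{False}$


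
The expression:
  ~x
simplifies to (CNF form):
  ~x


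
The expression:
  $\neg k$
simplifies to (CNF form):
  $\neg k$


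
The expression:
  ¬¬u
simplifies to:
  u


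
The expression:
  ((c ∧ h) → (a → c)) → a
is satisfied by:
  {a: True}


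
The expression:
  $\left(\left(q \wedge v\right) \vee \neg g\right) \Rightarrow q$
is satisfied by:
  {q: True, g: True}
  {q: True, g: False}
  {g: True, q: False}


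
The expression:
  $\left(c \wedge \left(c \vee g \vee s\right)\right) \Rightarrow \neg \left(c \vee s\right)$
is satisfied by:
  {c: False}


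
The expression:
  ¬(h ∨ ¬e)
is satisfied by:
  {e: True, h: False}


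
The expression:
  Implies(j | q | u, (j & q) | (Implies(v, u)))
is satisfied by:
  {u: True, j: False, v: False, q: False}
  {u: True, q: True, j: False, v: False}
  {u: True, j: True, v: False, q: False}
  {u: True, q: True, j: True, v: False}
  {q: False, j: False, v: False, u: False}
  {q: True, j: False, v: False, u: False}
  {j: True, q: False, v: False, u: False}
  {q: True, j: True, v: False, u: False}
  {v: True, u: True, q: False, j: False}
  {q: True, v: True, u: True, j: False}
  {v: True, u: True, j: True, q: False}
  {q: True, v: True, u: True, j: True}
  {v: True, u: False, j: False, q: False}
  {v: True, q: True, j: True, u: False}


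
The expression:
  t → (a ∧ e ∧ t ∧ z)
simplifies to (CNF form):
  (a ∨ ¬t) ∧ (e ∨ ¬t) ∧ (z ∨ ¬t)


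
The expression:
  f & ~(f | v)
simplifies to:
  False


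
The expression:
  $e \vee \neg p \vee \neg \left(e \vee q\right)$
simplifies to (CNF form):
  $e \vee \neg p \vee \neg q$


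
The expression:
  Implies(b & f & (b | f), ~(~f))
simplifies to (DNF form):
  True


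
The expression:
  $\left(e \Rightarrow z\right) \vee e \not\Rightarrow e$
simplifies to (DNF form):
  $z \vee \neg e$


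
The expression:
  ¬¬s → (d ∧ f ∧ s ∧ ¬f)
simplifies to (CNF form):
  ¬s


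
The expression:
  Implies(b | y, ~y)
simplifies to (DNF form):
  ~y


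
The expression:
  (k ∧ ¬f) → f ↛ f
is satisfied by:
  {f: True, k: False}
  {k: False, f: False}
  {k: True, f: True}


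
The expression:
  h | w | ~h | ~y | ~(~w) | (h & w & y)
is always true.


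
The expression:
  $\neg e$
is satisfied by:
  {e: False}


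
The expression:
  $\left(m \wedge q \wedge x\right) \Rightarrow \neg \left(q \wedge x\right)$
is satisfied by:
  {m: False, q: False, x: False}
  {x: True, m: False, q: False}
  {q: True, m: False, x: False}
  {x: True, q: True, m: False}
  {m: True, x: False, q: False}
  {x: True, m: True, q: False}
  {q: True, m: True, x: False}


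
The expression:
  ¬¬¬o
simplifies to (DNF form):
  ¬o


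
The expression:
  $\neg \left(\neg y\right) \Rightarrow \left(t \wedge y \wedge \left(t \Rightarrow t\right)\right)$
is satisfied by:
  {t: True, y: False}
  {y: False, t: False}
  {y: True, t: True}


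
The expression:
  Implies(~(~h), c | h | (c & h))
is always true.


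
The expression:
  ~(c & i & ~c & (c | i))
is always true.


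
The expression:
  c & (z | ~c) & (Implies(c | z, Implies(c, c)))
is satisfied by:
  {c: True, z: True}


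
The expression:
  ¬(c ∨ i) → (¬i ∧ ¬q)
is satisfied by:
  {i: True, c: True, q: False}
  {i: True, q: False, c: False}
  {c: True, q: False, i: False}
  {c: False, q: False, i: False}
  {i: True, c: True, q: True}
  {i: True, q: True, c: False}
  {c: True, q: True, i: False}


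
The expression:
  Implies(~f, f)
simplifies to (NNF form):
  f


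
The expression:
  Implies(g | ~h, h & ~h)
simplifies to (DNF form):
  h & ~g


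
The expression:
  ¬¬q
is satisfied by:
  {q: True}


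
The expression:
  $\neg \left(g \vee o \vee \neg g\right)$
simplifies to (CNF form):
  $\text{False}$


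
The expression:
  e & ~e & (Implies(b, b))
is never true.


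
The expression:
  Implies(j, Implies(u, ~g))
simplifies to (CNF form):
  ~g | ~j | ~u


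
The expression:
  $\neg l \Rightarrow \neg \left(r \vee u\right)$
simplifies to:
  $l \vee \left(\neg r \wedge \neg u\right)$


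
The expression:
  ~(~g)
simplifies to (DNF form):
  g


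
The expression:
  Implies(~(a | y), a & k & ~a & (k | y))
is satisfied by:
  {a: True, y: True}
  {a: True, y: False}
  {y: True, a: False}


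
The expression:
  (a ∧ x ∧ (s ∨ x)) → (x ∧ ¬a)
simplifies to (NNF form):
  ¬a ∨ ¬x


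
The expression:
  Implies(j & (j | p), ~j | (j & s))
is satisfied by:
  {s: True, j: False}
  {j: False, s: False}
  {j: True, s: True}


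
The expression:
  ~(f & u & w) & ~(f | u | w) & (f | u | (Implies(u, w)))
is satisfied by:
  {u: False, w: False, f: False}


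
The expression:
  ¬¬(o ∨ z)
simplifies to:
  o ∨ z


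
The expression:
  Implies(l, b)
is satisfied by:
  {b: True, l: False}
  {l: False, b: False}
  {l: True, b: True}


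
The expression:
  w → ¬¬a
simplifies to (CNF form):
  a ∨ ¬w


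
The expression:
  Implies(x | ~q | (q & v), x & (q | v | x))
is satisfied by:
  {x: True, q: True, v: False}
  {x: True, q: False, v: False}
  {x: True, v: True, q: True}
  {x: True, v: True, q: False}
  {q: True, v: False, x: False}


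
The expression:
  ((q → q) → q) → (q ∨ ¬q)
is always true.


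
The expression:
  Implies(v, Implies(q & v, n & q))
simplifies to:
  n | ~q | ~v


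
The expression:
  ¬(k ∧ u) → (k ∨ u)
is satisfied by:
  {k: True, u: True}
  {k: True, u: False}
  {u: True, k: False}


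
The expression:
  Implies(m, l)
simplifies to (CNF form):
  l | ~m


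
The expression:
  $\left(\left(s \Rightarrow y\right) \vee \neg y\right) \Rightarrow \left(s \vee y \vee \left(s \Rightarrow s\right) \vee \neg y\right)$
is always true.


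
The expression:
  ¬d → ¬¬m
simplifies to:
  d ∨ m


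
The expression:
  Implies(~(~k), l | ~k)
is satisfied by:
  {l: True, k: False}
  {k: False, l: False}
  {k: True, l: True}


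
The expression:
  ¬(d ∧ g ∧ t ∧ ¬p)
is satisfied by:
  {p: True, g: False, t: False, d: False}
  {d: False, g: False, p: False, t: False}
  {d: True, p: True, g: False, t: False}
  {d: True, g: False, p: False, t: False}
  {t: True, p: True, d: False, g: False}
  {t: True, d: False, g: False, p: False}
  {t: True, d: True, p: True, g: False}
  {t: True, d: True, g: False, p: False}
  {p: True, g: True, t: False, d: False}
  {g: True, t: False, p: False, d: False}
  {d: True, g: True, p: True, t: False}
  {d: True, g: True, t: False, p: False}
  {p: True, g: True, t: True, d: False}
  {g: True, t: True, d: False, p: False}
  {d: True, g: True, t: True, p: True}


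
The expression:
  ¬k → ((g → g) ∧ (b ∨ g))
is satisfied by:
  {b: True, k: True, g: True}
  {b: True, k: True, g: False}
  {b: True, g: True, k: False}
  {b: True, g: False, k: False}
  {k: True, g: True, b: False}
  {k: True, g: False, b: False}
  {g: True, k: False, b: False}


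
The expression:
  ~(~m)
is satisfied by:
  {m: True}


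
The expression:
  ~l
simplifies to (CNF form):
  ~l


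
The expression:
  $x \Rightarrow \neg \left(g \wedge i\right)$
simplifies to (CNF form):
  $\neg g \vee \neg i \vee \neg x$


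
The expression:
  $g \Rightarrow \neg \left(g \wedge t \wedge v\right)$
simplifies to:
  $\neg g \vee \neg t \vee \neg v$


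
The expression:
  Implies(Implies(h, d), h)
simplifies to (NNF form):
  h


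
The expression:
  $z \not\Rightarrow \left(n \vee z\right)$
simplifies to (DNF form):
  $\text{False}$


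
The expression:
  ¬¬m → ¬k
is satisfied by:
  {k: False, m: False}
  {m: True, k: False}
  {k: True, m: False}


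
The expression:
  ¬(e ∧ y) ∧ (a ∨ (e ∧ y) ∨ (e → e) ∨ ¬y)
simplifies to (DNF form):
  ¬e ∨ ¬y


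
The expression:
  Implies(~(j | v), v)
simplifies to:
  j | v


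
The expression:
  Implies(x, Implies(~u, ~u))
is always true.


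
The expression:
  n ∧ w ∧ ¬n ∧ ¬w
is never true.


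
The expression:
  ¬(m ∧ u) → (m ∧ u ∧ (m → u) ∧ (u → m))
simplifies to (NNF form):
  m ∧ u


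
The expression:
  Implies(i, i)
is always true.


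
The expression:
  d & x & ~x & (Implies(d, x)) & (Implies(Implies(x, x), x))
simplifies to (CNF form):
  False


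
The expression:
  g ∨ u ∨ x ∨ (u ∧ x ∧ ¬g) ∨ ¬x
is always true.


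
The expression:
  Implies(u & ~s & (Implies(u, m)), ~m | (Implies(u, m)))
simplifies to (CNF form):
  True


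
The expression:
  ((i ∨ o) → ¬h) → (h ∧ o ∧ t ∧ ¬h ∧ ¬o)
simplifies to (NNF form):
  h ∧ (i ∨ o)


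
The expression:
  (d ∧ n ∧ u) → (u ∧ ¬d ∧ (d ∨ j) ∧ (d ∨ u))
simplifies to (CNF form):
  ¬d ∨ ¬n ∨ ¬u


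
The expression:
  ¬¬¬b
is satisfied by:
  {b: False}


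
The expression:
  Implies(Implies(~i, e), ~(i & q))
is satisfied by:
  {q: False, i: False}
  {i: True, q: False}
  {q: True, i: False}


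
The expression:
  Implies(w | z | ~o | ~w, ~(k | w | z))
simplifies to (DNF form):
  ~k & ~w & ~z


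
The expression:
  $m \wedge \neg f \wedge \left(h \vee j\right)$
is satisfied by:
  {h: True, j: True, m: True, f: False}
  {h: True, m: True, f: False, j: False}
  {j: True, m: True, f: False, h: False}


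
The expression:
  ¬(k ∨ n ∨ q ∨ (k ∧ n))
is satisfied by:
  {n: False, q: False, k: False}


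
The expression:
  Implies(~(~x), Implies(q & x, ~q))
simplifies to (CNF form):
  ~q | ~x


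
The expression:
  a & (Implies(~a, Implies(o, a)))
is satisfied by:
  {a: True}


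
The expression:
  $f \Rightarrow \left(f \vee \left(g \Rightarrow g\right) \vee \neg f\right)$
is always true.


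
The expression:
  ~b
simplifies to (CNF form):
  ~b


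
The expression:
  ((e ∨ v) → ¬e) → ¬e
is always true.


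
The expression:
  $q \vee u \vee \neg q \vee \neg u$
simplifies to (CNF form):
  $\text{True}$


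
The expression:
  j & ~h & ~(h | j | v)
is never true.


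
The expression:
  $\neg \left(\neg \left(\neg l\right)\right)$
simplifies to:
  $\neg l$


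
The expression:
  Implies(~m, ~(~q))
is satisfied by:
  {q: True, m: True}
  {q: True, m: False}
  {m: True, q: False}


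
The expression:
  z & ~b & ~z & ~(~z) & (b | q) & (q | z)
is never true.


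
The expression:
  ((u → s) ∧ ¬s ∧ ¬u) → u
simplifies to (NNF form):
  s ∨ u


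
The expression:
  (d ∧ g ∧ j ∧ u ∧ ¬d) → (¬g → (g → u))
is always true.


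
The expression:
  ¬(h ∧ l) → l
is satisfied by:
  {l: True}


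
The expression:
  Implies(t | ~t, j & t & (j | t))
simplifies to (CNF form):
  j & t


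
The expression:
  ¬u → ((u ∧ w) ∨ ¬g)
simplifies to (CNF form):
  u ∨ ¬g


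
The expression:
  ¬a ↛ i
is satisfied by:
  {i: False, a: False}


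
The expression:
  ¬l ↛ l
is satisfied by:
  {l: False}


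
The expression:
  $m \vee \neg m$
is always true.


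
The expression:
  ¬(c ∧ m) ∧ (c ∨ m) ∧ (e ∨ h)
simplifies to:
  (c ∨ m) ∧ (e ∨ h) ∧ (¬c ∨ ¬m)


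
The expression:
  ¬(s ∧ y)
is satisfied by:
  {s: False, y: False}
  {y: True, s: False}
  {s: True, y: False}


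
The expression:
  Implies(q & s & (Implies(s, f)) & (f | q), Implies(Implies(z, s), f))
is always true.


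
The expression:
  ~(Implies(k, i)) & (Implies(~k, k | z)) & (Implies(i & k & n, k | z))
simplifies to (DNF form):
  k & ~i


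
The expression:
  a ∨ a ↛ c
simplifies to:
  a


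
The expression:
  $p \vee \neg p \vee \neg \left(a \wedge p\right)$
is always true.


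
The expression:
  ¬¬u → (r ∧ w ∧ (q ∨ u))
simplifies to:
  (r ∧ w) ∨ ¬u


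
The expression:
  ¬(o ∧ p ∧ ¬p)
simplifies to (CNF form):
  True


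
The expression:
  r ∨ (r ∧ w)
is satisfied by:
  {r: True}


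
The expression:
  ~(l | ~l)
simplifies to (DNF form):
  False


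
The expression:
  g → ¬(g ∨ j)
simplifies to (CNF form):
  ¬g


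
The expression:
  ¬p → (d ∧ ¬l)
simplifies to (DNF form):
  p ∨ (d ∧ ¬l)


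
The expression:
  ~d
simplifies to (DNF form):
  ~d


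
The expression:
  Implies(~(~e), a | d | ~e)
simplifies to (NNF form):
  a | d | ~e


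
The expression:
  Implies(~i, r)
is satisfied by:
  {i: True, r: True}
  {i: True, r: False}
  {r: True, i: False}


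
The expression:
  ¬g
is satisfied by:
  {g: False}


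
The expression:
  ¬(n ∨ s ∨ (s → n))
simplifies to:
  False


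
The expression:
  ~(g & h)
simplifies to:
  ~g | ~h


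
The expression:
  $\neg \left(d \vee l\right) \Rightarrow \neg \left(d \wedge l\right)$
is always true.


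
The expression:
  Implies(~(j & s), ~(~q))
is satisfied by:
  {q: True, j: True, s: True}
  {q: True, j: True, s: False}
  {q: True, s: True, j: False}
  {q: True, s: False, j: False}
  {j: True, s: True, q: False}


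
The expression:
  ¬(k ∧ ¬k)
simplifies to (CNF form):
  True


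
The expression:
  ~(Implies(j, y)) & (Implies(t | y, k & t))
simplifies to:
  j & ~y & (k | ~t)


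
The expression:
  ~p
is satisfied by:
  {p: False}


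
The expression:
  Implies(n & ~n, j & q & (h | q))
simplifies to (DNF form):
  True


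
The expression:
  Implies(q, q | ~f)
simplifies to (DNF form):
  True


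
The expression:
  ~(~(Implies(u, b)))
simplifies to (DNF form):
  b | ~u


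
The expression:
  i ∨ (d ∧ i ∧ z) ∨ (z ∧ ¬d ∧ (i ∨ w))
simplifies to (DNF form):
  i ∨ (w ∧ z ∧ ¬d)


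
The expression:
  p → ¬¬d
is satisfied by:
  {d: True, p: False}
  {p: False, d: False}
  {p: True, d: True}


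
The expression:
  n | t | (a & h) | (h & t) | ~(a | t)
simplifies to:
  h | n | t | ~a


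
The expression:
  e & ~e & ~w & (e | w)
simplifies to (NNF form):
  False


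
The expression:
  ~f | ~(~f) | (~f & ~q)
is always true.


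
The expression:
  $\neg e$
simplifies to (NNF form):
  $\neg e$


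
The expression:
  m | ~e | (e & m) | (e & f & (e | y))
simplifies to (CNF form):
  f | m | ~e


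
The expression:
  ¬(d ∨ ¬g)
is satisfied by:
  {g: True, d: False}


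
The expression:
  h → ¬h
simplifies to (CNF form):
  ¬h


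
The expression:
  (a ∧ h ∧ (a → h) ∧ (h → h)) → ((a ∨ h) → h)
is always true.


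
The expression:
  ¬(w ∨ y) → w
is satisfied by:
  {y: True, w: True}
  {y: True, w: False}
  {w: True, y: False}


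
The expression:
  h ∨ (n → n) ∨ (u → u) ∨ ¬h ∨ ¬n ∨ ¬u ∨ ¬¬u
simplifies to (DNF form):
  True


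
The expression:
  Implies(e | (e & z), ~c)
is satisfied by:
  {c: False, e: False}
  {e: True, c: False}
  {c: True, e: False}


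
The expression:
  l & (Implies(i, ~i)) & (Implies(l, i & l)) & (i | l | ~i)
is never true.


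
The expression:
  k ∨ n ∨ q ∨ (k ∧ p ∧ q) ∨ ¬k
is always true.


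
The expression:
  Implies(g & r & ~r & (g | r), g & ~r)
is always true.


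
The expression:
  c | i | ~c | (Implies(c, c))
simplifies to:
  True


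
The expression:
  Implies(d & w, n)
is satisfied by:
  {n: True, w: False, d: False}
  {w: False, d: False, n: False}
  {n: True, d: True, w: False}
  {d: True, w: False, n: False}
  {n: True, w: True, d: False}
  {w: True, n: False, d: False}
  {n: True, d: True, w: True}


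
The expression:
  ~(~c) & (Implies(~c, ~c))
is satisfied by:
  {c: True}


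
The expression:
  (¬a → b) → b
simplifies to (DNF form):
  b ∨ ¬a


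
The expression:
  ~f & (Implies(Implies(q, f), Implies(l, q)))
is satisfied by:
  {q: True, l: False, f: False}
  {l: False, f: False, q: False}
  {q: True, l: True, f: False}


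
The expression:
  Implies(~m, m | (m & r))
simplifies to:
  m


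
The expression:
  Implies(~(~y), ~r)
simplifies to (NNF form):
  ~r | ~y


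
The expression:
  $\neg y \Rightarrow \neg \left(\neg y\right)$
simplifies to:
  $y$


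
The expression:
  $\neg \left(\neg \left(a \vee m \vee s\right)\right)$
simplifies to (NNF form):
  $a \vee m \vee s$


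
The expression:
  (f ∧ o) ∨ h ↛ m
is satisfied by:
  {o: True, h: True, f: True, m: False}
  {o: True, h: True, m: False, f: False}
  {o: True, f: True, m: False, h: False}
  {h: True, f: True, m: False, o: False}
  {h: True, m: False, f: False, o: False}
  {h: True, o: True, m: True, f: True}
  {o: True, m: True, f: True, h: False}


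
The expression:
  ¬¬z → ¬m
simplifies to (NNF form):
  ¬m ∨ ¬z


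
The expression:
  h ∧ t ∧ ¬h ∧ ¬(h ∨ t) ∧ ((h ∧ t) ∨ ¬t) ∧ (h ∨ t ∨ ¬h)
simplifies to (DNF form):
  False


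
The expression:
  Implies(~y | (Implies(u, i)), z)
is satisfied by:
  {z: True, y: True, u: True, i: False}
  {z: True, y: True, u: False, i: False}
  {z: True, u: True, y: False, i: False}
  {z: True, u: False, y: False, i: False}
  {i: True, z: True, y: True, u: True}
  {i: True, z: True, y: True, u: False}
  {i: True, z: True, y: False, u: True}
  {i: True, z: True, y: False, u: False}
  {y: True, u: True, z: False, i: False}


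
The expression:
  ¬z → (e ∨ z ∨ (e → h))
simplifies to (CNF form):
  True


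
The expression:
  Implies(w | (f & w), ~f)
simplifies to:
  ~f | ~w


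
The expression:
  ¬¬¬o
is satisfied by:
  {o: False}


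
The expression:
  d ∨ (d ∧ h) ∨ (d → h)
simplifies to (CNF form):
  True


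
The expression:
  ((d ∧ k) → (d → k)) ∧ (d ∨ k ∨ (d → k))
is always true.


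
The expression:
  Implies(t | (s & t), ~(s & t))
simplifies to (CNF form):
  ~s | ~t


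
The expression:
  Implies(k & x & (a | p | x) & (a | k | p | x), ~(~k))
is always true.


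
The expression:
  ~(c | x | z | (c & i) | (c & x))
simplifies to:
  ~c & ~x & ~z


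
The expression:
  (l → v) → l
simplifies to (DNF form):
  l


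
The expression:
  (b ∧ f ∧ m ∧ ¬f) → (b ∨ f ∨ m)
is always true.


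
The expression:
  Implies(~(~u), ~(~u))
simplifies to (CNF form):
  True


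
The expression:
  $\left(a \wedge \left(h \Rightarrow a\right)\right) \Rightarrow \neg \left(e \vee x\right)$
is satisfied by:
  {x: False, a: False, e: False}
  {e: True, x: False, a: False}
  {x: True, e: False, a: False}
  {e: True, x: True, a: False}
  {a: True, e: False, x: False}


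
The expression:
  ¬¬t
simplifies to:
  t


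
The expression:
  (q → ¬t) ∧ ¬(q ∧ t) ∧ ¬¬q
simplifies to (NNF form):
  q ∧ ¬t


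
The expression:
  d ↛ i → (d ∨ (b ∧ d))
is always true.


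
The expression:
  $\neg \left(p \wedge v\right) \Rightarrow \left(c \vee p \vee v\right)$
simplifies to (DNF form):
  $c \vee p \vee v$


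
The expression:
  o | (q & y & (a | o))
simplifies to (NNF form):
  o | (a & q & y)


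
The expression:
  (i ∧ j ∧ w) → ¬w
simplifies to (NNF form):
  ¬i ∨ ¬j ∨ ¬w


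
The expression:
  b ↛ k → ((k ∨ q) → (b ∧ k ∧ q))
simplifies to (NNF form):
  k ∨ ¬b ∨ ¬q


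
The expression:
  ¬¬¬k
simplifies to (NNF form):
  ¬k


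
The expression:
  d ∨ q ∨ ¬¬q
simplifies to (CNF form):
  d ∨ q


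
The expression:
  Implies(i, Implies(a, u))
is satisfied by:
  {u: True, a: False, i: False}
  {u: False, a: False, i: False}
  {i: True, u: True, a: False}
  {i: True, u: False, a: False}
  {a: True, u: True, i: False}
  {a: True, u: False, i: False}
  {a: True, i: True, u: True}


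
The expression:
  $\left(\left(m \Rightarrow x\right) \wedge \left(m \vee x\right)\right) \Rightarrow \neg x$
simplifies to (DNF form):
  $\neg x$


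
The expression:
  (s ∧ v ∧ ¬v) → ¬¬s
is always true.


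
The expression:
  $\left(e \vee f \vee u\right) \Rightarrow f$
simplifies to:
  $f \vee \left(\neg e \wedge \neg u\right)$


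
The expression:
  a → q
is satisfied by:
  {q: True, a: False}
  {a: False, q: False}
  {a: True, q: True}


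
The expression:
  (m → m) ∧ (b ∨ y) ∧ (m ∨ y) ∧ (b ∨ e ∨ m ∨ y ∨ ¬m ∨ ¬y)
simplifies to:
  y ∨ (b ∧ m)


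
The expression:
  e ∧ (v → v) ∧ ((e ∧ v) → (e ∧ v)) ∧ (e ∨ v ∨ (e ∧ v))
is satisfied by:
  {e: True}


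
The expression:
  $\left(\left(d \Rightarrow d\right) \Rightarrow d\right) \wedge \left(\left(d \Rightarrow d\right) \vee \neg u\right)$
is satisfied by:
  {d: True}


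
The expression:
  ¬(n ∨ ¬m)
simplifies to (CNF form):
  m ∧ ¬n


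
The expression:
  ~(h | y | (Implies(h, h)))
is never true.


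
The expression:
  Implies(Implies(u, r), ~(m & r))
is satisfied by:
  {m: False, r: False}
  {r: True, m: False}
  {m: True, r: False}


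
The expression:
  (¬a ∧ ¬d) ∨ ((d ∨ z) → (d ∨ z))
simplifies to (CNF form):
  True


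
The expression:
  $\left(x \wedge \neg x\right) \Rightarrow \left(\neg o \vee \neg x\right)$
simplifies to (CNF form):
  $\text{True}$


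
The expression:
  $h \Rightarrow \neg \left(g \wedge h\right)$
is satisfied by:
  {h: False, g: False}
  {g: True, h: False}
  {h: True, g: False}


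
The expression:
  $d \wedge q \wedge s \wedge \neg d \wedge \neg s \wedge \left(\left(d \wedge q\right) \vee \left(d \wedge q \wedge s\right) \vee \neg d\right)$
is never true.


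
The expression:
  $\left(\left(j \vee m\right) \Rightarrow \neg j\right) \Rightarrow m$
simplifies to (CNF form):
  $j \vee m$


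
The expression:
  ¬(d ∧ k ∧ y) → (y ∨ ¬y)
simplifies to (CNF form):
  True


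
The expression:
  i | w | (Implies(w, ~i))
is always true.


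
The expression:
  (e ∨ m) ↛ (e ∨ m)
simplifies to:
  False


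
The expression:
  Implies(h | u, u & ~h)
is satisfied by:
  {h: False}


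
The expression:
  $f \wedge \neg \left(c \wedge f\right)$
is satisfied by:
  {f: True, c: False}


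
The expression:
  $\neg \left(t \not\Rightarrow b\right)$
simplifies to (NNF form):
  $b \vee \neg t$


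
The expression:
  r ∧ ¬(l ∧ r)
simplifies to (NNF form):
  r ∧ ¬l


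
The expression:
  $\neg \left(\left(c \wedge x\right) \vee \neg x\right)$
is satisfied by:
  {x: True, c: False}


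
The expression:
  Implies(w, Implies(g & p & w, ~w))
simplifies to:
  ~g | ~p | ~w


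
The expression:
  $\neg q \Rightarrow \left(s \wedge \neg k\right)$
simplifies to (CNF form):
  $\left(q \vee s\right) \wedge \left(q \vee \neg k\right)$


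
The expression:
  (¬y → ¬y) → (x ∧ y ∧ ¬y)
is never true.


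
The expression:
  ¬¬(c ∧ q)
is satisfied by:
  {c: True, q: True}


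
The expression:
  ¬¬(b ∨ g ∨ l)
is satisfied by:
  {b: True, l: True, g: True}
  {b: True, l: True, g: False}
  {b: True, g: True, l: False}
  {b: True, g: False, l: False}
  {l: True, g: True, b: False}
  {l: True, g: False, b: False}
  {g: True, l: False, b: False}


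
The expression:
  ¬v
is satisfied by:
  {v: False}


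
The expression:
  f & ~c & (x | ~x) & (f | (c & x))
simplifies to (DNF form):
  f & ~c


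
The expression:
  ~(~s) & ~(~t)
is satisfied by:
  {t: True, s: True}


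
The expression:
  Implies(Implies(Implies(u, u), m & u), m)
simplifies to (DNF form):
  True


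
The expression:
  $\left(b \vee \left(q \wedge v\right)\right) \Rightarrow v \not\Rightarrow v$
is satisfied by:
  {v: False, b: False, q: False}
  {q: True, v: False, b: False}
  {v: True, q: False, b: False}


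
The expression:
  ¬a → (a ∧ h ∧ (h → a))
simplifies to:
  a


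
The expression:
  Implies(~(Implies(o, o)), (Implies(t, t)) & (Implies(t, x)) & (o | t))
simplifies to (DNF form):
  True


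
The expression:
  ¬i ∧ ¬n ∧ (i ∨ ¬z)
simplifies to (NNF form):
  ¬i ∧ ¬n ∧ ¬z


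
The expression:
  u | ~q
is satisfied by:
  {u: True, q: False}
  {q: False, u: False}
  {q: True, u: True}


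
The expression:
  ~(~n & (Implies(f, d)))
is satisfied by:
  {n: True, f: True, d: False}
  {n: True, d: False, f: False}
  {n: True, f: True, d: True}
  {n: True, d: True, f: False}
  {f: True, d: False, n: False}
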